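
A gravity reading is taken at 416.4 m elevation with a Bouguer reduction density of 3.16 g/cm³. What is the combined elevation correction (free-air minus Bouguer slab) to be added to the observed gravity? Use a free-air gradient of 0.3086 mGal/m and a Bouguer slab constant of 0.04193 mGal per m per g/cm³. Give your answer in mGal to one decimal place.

Combined gradient = 0.3086 − 0.04193 × 3.16 = 0.1761012 mGal/m
Combined elevation correction = 0.1761012 × 416.4 = 73.3 mGal

73.3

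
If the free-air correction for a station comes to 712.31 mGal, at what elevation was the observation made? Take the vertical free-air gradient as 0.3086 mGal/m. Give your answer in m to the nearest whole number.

2308

h = 712.31 / 0.3086 = 2308.20 m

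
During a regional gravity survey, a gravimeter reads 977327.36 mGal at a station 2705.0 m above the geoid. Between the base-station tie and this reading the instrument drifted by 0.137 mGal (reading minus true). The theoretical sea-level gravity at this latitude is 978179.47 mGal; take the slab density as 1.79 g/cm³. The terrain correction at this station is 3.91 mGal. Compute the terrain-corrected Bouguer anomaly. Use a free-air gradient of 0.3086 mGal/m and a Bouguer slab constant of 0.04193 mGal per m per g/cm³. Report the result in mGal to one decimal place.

-216.6

Drift-corrected reading = 977327.36 − (0.137) = 977327.223 mGal
Free-air correction = 0.3086 × 2705.0 = 834.76 mGal
Free-air anomaly = 977327.223 − 978179.47 + (834.76) = -17.487 mGal
Bouguer slab correction = 0.04193 × 1.79 × 2705.0 = 203.02 mGal
Simple Bouguer anomaly = -17.487 − (203.02) = -220.507 mGal
Complete Bouguer anomaly = -220.507 + 3.91 = -216.597 mGal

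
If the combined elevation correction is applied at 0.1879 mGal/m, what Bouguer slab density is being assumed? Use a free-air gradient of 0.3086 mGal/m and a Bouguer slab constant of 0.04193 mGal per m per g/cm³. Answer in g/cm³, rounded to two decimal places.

0.1879 = 0.3086 − 0.04193 × ρ
ρ = (0.3086 − 0.1879) / 0.04193 = 2.88 g/cm³

2.88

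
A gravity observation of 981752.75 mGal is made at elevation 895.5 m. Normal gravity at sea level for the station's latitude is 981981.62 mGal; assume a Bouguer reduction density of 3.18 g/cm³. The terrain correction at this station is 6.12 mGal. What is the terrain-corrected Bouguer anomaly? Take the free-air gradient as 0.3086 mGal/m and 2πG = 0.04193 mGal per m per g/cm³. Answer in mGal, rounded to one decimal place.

-65.8

Free-air correction = 0.3086 × 895.5 = 276.35 mGal
Free-air anomaly = 981752.75 − 981981.62 + (276.35) = 47.48 mGal
Bouguer slab correction = 0.04193 × 3.18 × 895.5 = 119.40 mGal
Simple Bouguer anomaly = 47.48 − (119.40) = -71.92 mGal
Complete Bouguer anomaly = -71.92 + 6.12 = -65.80 mGal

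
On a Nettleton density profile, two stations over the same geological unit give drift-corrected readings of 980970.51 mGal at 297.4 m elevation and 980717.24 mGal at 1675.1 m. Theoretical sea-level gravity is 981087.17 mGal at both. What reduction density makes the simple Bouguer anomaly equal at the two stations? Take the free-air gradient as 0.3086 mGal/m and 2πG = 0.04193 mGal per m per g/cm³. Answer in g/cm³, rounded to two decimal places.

2.98

Δg_obs = 980717.24 − 980970.51 = -253.27 mGal over Δh = 1675.1 − 297.4 = 1377.7 m
Equal Bouguer anomalies ⇒ Δg_obs + (0.3086 − 0.04193ρ)·Δh = 0
0.3086 − 0.04193ρ = −Δg_obs/Δh = 0.18384
ρ = (0.3086 − 0.18384) / 0.04193 = 2.98 g/cm³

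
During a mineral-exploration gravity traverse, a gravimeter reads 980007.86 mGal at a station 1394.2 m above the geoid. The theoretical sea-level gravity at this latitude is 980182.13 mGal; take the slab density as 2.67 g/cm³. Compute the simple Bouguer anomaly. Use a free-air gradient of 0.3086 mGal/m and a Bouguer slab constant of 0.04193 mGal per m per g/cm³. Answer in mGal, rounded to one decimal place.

Free-air correction = 0.3086 × 1394.2 = 430.25 mGal
Free-air anomaly = 980007.86 − 980182.13 + (430.25) = 255.98 mGal
Bouguer slab correction = 0.04193 × 2.67 × 1394.2 = 156.09 mGal
Simple Bouguer anomaly = 255.98 − (156.09) = 99.89 mGal

99.9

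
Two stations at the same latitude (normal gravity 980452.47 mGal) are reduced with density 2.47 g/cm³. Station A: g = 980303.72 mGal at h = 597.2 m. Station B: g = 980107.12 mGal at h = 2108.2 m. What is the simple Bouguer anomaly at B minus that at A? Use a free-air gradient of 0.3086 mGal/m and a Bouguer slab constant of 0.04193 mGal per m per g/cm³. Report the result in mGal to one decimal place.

113.2

Δg_SB(A) = 980303.72 − 980452.47 + 0.3086×597.2 − 0.04193×2.47×597.2 = -26.30 mGal
Δg_SB(B) = 980107.12 − 980452.47 + 0.3086×2108.2 − 0.04193×2.47×2108.2 = 86.90 mGal
Difference = 86.90 − (-26.30) = 113.20 mGal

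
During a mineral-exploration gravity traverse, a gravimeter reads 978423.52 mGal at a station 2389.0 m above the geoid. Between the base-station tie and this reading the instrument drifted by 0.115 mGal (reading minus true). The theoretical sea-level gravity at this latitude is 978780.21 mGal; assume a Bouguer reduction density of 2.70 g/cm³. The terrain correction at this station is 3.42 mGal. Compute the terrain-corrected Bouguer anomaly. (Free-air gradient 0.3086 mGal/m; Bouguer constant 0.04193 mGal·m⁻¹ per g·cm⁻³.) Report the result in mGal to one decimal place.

113.4

Drift-corrected reading = 978423.52 − (0.115) = 978423.405 mGal
Free-air correction = 0.3086 × 2389.0 = 737.25 mGal
Free-air anomaly = 978423.405 − 978780.21 + (737.25) = 380.445 mGal
Bouguer slab correction = 0.04193 × 2.70 × 2389.0 = 270.46 mGal
Simple Bouguer anomaly = 380.445 − (270.46) = 109.985 mGal
Complete Bouguer anomaly = 109.985 + 3.42 = 113.405 mGal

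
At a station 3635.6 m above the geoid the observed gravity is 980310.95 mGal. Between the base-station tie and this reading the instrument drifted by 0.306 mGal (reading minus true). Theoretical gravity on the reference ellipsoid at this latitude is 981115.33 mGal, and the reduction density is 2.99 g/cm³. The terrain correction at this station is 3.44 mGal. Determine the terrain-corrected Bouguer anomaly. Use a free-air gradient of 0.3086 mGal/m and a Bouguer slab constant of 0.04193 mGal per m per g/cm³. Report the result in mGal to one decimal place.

-135.1

Drift-corrected reading = 980310.95 − (0.306) = 980310.644 mGal
Free-air correction = 0.3086 × 3635.6 = 1121.95 mGal
Free-air anomaly = 980310.644 − 981115.33 + (1121.95) = 317.264 mGal
Bouguer slab correction = 0.04193 × 2.99 × 3635.6 = 455.80 mGal
Simple Bouguer anomaly = 317.264 − (455.80) = -138.536 mGal
Complete Bouguer anomaly = -138.536 + 3.44 = -135.096 mGal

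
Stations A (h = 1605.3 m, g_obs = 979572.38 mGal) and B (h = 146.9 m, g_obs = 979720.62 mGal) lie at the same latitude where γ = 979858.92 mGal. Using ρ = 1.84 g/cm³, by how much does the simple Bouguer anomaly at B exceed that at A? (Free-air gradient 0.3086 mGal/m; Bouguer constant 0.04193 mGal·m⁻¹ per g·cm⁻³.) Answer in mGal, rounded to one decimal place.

-189.3

Δg_SB(A) = 979572.38 − 979858.92 + 0.3086×1605.3 − 0.04193×1.84×1605.3 = 85.00 mGal
Δg_SB(B) = 979720.62 − 979858.92 + 0.3086×146.9 − 0.04193×1.84×146.9 = -104.30 mGal
Difference = -104.30 − (85.00) = -189.30 mGal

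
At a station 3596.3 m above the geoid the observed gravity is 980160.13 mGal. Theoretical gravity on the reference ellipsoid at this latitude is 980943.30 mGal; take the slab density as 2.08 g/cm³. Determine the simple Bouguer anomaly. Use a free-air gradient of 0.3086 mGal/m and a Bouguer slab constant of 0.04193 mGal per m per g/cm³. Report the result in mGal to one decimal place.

Free-air correction = 0.3086 × 3596.3 = 1109.82 mGal
Free-air anomaly = 980160.13 − 980943.30 + (1109.82) = 326.65 mGal
Bouguer slab correction = 0.04193 × 2.08 × 3596.3 = 313.65 mGal
Simple Bouguer anomaly = 326.65 − (313.65) = 13.00 mGal

13.0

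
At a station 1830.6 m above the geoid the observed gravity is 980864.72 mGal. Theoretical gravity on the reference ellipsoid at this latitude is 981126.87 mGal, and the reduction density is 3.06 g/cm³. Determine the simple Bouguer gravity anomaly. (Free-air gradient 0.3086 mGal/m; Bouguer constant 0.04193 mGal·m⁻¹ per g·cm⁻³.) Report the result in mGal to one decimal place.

67.9

Free-air correction = 0.3086 × 1830.6 = 564.92 mGal
Free-air anomaly = 980864.72 − 981126.87 + (564.92) = 302.77 mGal
Bouguer slab correction = 0.04193 × 3.06 × 1830.6 = 234.88 mGal
Simple Bouguer anomaly = 302.77 − (234.88) = 67.89 mGal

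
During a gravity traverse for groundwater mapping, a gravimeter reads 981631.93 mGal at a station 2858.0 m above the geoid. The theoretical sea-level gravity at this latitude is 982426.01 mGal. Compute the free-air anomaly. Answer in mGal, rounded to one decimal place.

Free-air correction = 0.3086 × 2858.0 = 881.98 mGal
Free-air anomaly = 981631.93 − 982426.01 + (881.98) = 87.90 mGal

87.9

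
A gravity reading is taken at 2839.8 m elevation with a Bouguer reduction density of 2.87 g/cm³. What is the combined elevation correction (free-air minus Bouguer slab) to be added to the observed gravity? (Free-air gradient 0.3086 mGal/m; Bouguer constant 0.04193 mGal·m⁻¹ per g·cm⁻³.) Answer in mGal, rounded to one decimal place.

534.6

Combined gradient = 0.3086 − 0.04193 × 2.87 = 0.1882609 mGal/m
Combined elevation correction = 0.1882609 × 2839.8 = 534.6 mGal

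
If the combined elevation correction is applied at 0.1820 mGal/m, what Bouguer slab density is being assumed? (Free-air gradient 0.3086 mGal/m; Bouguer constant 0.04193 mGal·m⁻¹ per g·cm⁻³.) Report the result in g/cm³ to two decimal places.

0.1820 = 0.3086 − 0.04193 × ρ
ρ = (0.3086 − 0.1820) / 0.04193 = 3.02 g/cm³

3.02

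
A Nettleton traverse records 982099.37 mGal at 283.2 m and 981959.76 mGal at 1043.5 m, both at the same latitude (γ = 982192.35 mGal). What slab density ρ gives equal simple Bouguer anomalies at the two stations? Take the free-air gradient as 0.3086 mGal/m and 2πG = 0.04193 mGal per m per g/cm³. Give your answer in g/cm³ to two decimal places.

Δg_obs = 981959.76 − 982099.37 = -139.61 mGal over Δh = 1043.5 − 283.2 = 760.3 m
Equal Bouguer anomalies ⇒ Δg_obs + (0.3086 − 0.04193ρ)·Δh = 0
0.3086 − 0.04193ρ = −Δg_obs/Δh = 0.18362
ρ = (0.3086 − 0.18362) / 0.04193 = 2.98 g/cm³

2.98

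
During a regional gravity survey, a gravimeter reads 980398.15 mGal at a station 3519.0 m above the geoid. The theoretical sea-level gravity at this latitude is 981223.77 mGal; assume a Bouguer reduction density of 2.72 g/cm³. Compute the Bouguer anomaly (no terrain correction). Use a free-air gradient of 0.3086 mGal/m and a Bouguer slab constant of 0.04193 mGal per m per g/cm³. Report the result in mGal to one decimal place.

Free-air correction = 0.3086 × 3519.0 = 1085.96 mGal
Free-air anomaly = 980398.15 − 981223.77 + (1085.96) = 260.34 mGal
Bouguer slab correction = 0.04193 × 2.72 × 3519.0 = 401.34 mGal
Simple Bouguer anomaly = 260.34 − (401.34) = -141.00 mGal

-141.0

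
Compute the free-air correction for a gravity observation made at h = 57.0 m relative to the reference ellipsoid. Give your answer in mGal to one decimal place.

Free-air correction = 0.3086 × 57.0 = 17.6 mGal

17.6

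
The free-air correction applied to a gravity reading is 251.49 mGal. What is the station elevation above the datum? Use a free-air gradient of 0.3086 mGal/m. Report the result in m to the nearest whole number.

h = 251.49 / 0.3086 = 814.94 m

815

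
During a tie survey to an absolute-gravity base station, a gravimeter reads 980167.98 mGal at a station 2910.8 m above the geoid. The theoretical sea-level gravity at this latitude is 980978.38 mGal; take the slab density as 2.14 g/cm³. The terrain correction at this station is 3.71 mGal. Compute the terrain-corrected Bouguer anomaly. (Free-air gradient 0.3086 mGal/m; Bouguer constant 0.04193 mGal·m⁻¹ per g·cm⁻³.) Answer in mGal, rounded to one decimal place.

-169.6

Free-air correction = 0.3086 × 2910.8 = 898.27 mGal
Free-air anomaly = 980167.98 − 980978.38 + (898.27) = 87.87 mGal
Bouguer slab correction = 0.04193 × 2.14 × 2910.8 = 261.19 mGal
Simple Bouguer anomaly = 87.87 − (261.19) = -173.32 mGal
Complete Bouguer anomaly = -173.32 + 3.71 = -169.61 mGal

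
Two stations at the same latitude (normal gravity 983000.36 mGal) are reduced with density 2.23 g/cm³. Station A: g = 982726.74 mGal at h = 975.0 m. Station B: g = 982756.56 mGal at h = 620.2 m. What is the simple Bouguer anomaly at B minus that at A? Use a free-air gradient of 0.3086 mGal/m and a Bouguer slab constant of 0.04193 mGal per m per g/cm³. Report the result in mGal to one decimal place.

Δg_SB(A) = 982726.74 − 983000.36 + 0.3086×975.0 − 0.04193×2.23×975.0 = -63.90 mGal
Δg_SB(B) = 982756.56 − 983000.36 + 0.3086×620.2 − 0.04193×2.23×620.2 = -110.40 mGal
Difference = -110.40 − (-63.90) = -46.50 mGal

-46.5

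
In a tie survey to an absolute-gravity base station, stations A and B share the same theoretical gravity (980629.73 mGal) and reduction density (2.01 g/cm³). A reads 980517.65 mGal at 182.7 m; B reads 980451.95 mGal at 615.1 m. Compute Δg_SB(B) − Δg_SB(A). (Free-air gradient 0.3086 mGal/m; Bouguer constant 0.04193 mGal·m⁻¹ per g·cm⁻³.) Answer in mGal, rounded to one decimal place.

Δg_SB(A) = 980517.65 − 980629.73 + 0.3086×182.7 − 0.04193×2.01×182.7 = -71.10 mGal
Δg_SB(B) = 980451.95 − 980629.73 + 0.3086×615.1 − 0.04193×2.01×615.1 = -39.80 mGal
Difference = -39.80 − (-71.10) = 31.30 mGal

31.3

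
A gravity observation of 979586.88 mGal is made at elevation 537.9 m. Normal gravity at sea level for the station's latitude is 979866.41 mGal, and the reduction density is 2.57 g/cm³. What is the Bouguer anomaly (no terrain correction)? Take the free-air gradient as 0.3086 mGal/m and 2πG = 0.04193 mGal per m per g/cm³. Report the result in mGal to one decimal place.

-171.5

Free-air correction = 0.3086 × 537.9 = 166.00 mGal
Free-air anomaly = 979586.88 − 979866.41 + (166.00) = -113.53 mGal
Bouguer slab correction = 0.04193 × 2.57 × 537.9 = 57.96 mGal
Simple Bouguer anomaly = -113.53 − (57.96) = -171.49 mGal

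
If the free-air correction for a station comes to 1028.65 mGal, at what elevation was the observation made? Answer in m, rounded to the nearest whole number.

3333

h = 1028.65 / 0.3086 = 3333.28 m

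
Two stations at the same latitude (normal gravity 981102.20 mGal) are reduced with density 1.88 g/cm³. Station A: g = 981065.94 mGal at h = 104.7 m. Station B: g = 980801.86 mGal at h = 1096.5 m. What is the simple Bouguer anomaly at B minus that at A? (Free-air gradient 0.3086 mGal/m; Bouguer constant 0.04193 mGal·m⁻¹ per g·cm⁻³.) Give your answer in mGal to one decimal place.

Δg_SB(A) = 981065.94 − 981102.20 + 0.3086×104.7 − 0.04193×1.88×104.7 = -12.20 mGal
Δg_SB(B) = 980801.86 − 981102.20 + 0.3086×1096.5 − 0.04193×1.88×1096.5 = -48.40 mGal
Difference = -48.40 − (-12.20) = -36.20 mGal

-36.2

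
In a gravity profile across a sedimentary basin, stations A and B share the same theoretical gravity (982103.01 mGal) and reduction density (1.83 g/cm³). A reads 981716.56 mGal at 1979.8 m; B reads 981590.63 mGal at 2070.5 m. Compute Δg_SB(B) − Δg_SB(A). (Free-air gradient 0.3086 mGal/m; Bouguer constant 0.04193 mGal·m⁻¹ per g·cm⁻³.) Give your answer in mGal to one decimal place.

Δg_SB(A) = 981716.56 − 982103.01 + 0.3086×1979.8 − 0.04193×1.83×1979.8 = 72.60 mGal
Δg_SB(B) = 981590.63 − 982103.01 + 0.3086×2070.5 − 0.04193×1.83×2070.5 = -32.30 mGal
Difference = -32.30 − (72.60) = -104.90 mGal

-104.9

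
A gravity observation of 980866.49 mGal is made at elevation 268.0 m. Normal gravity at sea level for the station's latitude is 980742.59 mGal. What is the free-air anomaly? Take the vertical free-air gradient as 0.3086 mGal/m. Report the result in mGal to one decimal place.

Free-air correction = 0.3086 × 268.0 = 82.70 mGal
Free-air anomaly = 980866.49 − 980742.59 + (82.70) = 206.60 mGal

206.6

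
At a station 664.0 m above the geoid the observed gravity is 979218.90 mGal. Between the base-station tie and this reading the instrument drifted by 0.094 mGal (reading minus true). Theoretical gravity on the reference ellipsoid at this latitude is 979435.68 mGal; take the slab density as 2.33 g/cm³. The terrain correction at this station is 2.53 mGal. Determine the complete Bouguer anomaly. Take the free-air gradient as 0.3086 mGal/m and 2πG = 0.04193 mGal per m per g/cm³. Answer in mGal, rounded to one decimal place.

Drift-corrected reading = 979218.90 − (0.094) = 979218.806 mGal
Free-air correction = 0.3086 × 664.0 = 204.91 mGal
Free-air anomaly = 979218.806 − 979435.68 + (204.91) = -11.964 mGal
Bouguer slab correction = 0.04193 × 2.33 × 664.0 = 64.87 mGal
Simple Bouguer anomaly = -11.964 − (64.87) = -76.834 mGal
Complete Bouguer anomaly = -76.834 + 2.53 = -74.304 mGal

-74.3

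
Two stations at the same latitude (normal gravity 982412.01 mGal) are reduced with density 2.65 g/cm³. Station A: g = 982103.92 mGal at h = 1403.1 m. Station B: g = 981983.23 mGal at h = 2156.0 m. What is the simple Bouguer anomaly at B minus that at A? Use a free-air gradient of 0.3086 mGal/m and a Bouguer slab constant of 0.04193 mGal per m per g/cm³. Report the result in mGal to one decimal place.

Δg_SB(A) = 982103.92 − 982412.01 + 0.3086×1403.1 − 0.04193×2.65×1403.1 = -31.00 mGal
Δg_SB(B) = 981983.23 − 982412.01 + 0.3086×2156.0 − 0.04193×2.65×2156.0 = -3.00 mGal
Difference = -3.00 − (-31.00) = 28.00 mGal

28.0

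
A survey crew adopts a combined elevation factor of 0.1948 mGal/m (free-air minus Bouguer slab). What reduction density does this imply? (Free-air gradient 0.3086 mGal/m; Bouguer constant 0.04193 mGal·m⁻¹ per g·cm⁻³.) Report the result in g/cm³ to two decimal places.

0.1948 = 0.3086 − 0.04193 × ρ
ρ = (0.3086 − 0.1948) / 0.04193 = 2.71 g/cm³

2.71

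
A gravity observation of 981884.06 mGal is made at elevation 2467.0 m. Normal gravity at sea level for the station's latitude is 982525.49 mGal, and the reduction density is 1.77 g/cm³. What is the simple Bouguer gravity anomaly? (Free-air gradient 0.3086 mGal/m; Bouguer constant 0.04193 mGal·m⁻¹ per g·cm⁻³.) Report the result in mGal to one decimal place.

Free-air correction = 0.3086 × 2467.0 = 761.32 mGal
Free-air anomaly = 981884.06 − 982525.49 + (761.32) = 119.89 mGal
Bouguer slab correction = 0.04193 × 1.77 × 2467.0 = 183.09 mGal
Simple Bouguer anomaly = 119.89 − (183.09) = -63.20 mGal

-63.2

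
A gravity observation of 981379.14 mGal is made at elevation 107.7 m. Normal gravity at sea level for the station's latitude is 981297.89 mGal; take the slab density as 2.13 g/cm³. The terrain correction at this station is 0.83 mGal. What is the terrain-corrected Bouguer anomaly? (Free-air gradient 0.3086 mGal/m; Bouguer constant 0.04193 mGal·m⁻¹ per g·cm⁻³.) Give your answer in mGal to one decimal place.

105.7

Free-air correction = 0.3086 × 107.7 = 33.24 mGal
Free-air anomaly = 981379.14 − 981297.89 + (33.24) = 114.49 mGal
Bouguer slab correction = 0.04193 × 2.13 × 107.7 = 9.62 mGal
Simple Bouguer anomaly = 114.49 − (9.62) = 104.87 mGal
Complete Bouguer anomaly = 104.87 + 0.83 = 105.70 mGal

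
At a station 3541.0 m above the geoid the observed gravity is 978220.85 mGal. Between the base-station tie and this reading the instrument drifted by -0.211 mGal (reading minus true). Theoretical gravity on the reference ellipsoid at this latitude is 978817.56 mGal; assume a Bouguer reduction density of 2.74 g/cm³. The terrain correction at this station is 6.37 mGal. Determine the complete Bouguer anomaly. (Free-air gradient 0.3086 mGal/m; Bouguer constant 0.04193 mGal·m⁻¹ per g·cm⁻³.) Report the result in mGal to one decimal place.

Drift-corrected reading = 978220.85 − (-0.211) = 978221.061 mGal
Free-air correction = 0.3086 × 3541.0 = 1092.75 mGal
Free-air anomaly = 978221.061 − 978817.56 + (1092.75) = 496.251 mGal
Bouguer slab correction = 0.04193 × 2.74 × 3541.0 = 406.82 mGal
Simple Bouguer anomaly = 496.251 − (406.82) = 89.431 mGal
Complete Bouguer anomaly = 89.431 + 6.37 = 95.801 mGal

95.8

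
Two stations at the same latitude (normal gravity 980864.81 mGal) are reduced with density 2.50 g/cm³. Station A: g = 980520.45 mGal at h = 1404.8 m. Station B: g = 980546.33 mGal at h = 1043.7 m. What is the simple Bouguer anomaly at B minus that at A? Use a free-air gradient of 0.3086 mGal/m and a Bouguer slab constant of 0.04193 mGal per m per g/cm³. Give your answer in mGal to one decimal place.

-47.7

Δg_SB(A) = 980520.45 − 980864.81 + 0.3086×1404.8 − 0.04193×2.50×1404.8 = -58.10 mGal
Δg_SB(B) = 980546.33 − 980864.81 + 0.3086×1043.7 − 0.04193×2.50×1043.7 = -105.80 mGal
Difference = -105.80 − (-58.10) = -47.70 mGal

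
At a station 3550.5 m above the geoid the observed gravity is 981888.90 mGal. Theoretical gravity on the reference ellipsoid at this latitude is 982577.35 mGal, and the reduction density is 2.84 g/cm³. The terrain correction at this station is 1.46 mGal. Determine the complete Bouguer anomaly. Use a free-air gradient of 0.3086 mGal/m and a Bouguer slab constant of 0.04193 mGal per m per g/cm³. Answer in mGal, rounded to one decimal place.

Free-air correction = 0.3086 × 3550.5 = 1095.68 mGal
Free-air anomaly = 981888.90 − 982577.35 + (1095.68) = 407.23 mGal
Bouguer slab correction = 0.04193 × 2.84 × 3550.5 = 422.80 mGal
Simple Bouguer anomaly = 407.23 − (422.80) = -15.57 mGal
Complete Bouguer anomaly = -15.57 + 1.46 = -14.11 mGal

-14.1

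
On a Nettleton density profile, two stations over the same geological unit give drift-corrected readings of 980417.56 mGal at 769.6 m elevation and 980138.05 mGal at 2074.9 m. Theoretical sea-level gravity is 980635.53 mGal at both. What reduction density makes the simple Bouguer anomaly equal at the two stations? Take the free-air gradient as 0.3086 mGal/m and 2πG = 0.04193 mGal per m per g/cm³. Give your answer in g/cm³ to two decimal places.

Δg_obs = 980138.05 − 980417.56 = -279.51 mGal over Δh = 2074.9 − 769.6 = 1305.3 m
Equal Bouguer anomalies ⇒ Δg_obs + (0.3086 − 0.04193ρ)·Δh = 0
0.3086 − 0.04193ρ = −Δg_obs/Δh = 0.21413
ρ = (0.3086 − 0.21413) / 0.04193 = 2.25 g/cm³

2.25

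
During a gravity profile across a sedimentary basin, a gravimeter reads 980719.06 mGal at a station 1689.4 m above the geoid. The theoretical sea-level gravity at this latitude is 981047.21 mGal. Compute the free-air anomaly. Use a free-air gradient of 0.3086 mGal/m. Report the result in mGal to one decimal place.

193.2

Free-air correction = 0.3086 × 1689.4 = 521.35 mGal
Free-air anomaly = 980719.06 − 981047.21 + (521.35) = 193.20 mGal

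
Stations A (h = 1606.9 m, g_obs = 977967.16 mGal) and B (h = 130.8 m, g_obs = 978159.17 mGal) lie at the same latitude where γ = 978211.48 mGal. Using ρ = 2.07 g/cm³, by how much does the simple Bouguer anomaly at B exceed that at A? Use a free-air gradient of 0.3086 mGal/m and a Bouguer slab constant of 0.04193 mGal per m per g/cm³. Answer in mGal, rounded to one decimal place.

-135.4

Δg_SB(A) = 977967.16 − 978211.48 + 0.3086×1606.9 − 0.04193×2.07×1606.9 = 112.10 mGal
Δg_SB(B) = 978159.17 − 978211.48 + 0.3086×130.8 − 0.04193×2.07×130.8 = -23.30 mGal
Difference = -23.30 − (112.10) = -135.40 mGal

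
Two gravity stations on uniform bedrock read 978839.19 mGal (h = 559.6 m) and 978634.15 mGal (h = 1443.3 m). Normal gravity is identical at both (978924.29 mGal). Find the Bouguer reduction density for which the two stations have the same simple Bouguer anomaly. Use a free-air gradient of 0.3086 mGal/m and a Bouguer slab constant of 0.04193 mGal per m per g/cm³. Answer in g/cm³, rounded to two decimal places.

1.83

Δg_obs = 978634.15 − 978839.19 = -205.04 mGal over Δh = 1443.3 − 559.6 = 883.7 m
Equal Bouguer anomalies ⇒ Δg_obs + (0.3086 − 0.04193ρ)·Δh = 0
0.3086 − 0.04193ρ = −Δg_obs/Δh = 0.23202
ρ = (0.3086 − 0.23202) / 0.04193 = 1.83 g/cm³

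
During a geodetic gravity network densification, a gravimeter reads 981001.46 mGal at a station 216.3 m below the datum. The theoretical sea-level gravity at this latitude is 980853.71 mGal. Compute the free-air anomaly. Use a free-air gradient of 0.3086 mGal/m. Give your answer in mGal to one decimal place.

81.0

Free-air correction = 0.3086 × -216.3 = -66.75 mGal
Free-air anomaly = 981001.46 − 980853.71 + (-66.75) = 81.00 mGal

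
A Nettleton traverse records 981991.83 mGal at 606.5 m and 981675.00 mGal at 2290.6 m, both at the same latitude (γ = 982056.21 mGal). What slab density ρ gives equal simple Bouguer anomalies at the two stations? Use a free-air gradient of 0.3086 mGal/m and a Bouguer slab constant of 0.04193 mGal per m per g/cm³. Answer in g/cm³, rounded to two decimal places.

2.87

Δg_obs = 981675.00 − 981991.83 = -316.83 mGal over Δh = 2290.6 − 606.5 = 1684.1 m
Equal Bouguer anomalies ⇒ Δg_obs + (0.3086 − 0.04193ρ)·Δh = 0
0.3086 − 0.04193ρ = −Δg_obs/Δh = 0.18813
ρ = (0.3086 − 0.18813) / 0.04193 = 2.87 g/cm³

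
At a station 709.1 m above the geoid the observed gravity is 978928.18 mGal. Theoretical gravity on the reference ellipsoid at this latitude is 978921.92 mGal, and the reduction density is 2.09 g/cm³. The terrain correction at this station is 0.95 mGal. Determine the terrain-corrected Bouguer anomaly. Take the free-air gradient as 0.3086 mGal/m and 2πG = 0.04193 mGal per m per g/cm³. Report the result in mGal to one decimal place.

163.9

Free-air correction = 0.3086 × 709.1 = 218.83 mGal
Free-air anomaly = 978928.18 − 978921.92 + (218.83) = 225.09 mGal
Bouguer slab correction = 0.04193 × 2.09 × 709.1 = 62.14 mGal
Simple Bouguer anomaly = 225.09 − (62.14) = 162.95 mGal
Complete Bouguer anomaly = 162.95 + 0.95 = 163.90 mGal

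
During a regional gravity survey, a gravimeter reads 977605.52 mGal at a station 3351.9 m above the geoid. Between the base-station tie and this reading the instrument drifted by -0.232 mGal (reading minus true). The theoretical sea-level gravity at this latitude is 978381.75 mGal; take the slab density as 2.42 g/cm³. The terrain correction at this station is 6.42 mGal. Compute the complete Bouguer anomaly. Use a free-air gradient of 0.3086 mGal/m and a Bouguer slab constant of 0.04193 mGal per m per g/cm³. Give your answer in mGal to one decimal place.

-75.3

Drift-corrected reading = 977605.52 − (-0.232) = 977605.752 mGal
Free-air correction = 0.3086 × 3351.9 = 1034.40 mGal
Free-air anomaly = 977605.752 − 978381.75 + (1034.40) = 258.402 mGal
Bouguer slab correction = 0.04193 × 2.42 × 3351.9 = 340.12 mGal
Simple Bouguer anomaly = 258.402 − (340.12) = -81.718 mGal
Complete Bouguer anomaly = -81.718 + 6.42 = -75.298 mGal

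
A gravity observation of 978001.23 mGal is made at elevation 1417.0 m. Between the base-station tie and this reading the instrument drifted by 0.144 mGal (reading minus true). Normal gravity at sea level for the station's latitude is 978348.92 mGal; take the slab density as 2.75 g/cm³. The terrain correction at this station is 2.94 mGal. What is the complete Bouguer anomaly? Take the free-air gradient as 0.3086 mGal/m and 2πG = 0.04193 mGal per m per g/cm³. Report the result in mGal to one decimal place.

Drift-corrected reading = 978001.23 − (0.144) = 978001.086 mGal
Free-air correction = 0.3086 × 1417.0 = 437.29 mGal
Free-air anomaly = 978001.086 − 978348.92 + (437.29) = 89.456 mGal
Bouguer slab correction = 0.04193 × 2.75 × 1417.0 = 163.39 mGal
Simple Bouguer anomaly = 89.456 − (163.39) = -73.934 mGal
Complete Bouguer anomaly = -73.934 + 2.94 = -70.994 mGal

-71.0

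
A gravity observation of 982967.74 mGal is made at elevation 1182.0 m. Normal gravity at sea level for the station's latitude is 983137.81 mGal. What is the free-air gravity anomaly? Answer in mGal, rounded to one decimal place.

Free-air correction = 0.3086 × 1182.0 = 364.77 mGal
Free-air anomaly = 982967.74 − 983137.81 + (364.77) = 194.70 mGal

194.7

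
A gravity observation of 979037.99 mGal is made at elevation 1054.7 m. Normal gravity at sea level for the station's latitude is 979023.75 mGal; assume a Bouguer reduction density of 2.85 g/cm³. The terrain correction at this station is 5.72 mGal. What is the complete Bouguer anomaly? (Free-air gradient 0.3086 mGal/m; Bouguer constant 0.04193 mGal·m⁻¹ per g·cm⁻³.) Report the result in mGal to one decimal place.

219.4

Free-air correction = 0.3086 × 1054.7 = 325.48 mGal
Free-air anomaly = 979037.99 − 979023.75 + (325.48) = 339.72 mGal
Bouguer slab correction = 0.04193 × 2.85 × 1054.7 = 126.04 mGal
Simple Bouguer anomaly = 339.72 − (126.04) = 213.68 mGal
Complete Bouguer anomaly = 213.68 + 5.72 = 219.40 mGal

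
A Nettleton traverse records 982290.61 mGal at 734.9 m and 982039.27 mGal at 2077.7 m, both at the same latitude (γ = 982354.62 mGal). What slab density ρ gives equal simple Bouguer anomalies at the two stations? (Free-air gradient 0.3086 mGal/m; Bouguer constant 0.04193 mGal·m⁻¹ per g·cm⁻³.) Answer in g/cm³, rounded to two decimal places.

Δg_obs = 982039.27 − 982290.61 = -251.34 mGal over Δh = 2077.7 − 734.9 = 1342.8 m
Equal Bouguer anomalies ⇒ Δg_obs + (0.3086 − 0.04193ρ)·Δh = 0
0.3086 − 0.04193ρ = −Δg_obs/Δh = 0.18718
ρ = (0.3086 − 0.18718) / 0.04193 = 2.90 g/cm³

2.90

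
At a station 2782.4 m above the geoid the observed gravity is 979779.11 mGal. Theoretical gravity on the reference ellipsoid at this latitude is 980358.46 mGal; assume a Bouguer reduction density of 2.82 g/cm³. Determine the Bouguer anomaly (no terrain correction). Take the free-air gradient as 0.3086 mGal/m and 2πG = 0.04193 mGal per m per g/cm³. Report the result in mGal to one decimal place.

Free-air correction = 0.3086 × 2782.4 = 858.65 mGal
Free-air anomaly = 979779.11 − 980358.46 + (858.65) = 279.30 mGal
Bouguer slab correction = 0.04193 × 2.82 × 2782.4 = 329.00 mGal
Simple Bouguer anomaly = 279.30 − (329.00) = -49.70 mGal

-49.7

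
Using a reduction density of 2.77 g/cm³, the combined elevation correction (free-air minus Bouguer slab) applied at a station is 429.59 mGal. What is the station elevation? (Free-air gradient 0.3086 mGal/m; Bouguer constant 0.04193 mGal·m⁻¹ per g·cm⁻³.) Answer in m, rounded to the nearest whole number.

Combined gradient = 0.3086 − 0.04193 × 2.77 = 0.1924539 mGal/m
h = 429.59 / 0.1924539 = 2232.17 m

2232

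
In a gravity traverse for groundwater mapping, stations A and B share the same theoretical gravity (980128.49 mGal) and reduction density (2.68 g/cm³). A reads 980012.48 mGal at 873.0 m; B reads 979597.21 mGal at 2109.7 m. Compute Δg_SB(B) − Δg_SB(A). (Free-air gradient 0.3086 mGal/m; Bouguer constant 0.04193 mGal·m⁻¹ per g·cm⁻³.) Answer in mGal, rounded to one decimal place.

-172.6

Δg_SB(A) = 980012.48 − 980128.49 + 0.3086×873.0 − 0.04193×2.68×873.0 = 55.30 mGal
Δg_SB(B) = 979597.21 − 980128.49 + 0.3086×2109.7 − 0.04193×2.68×2109.7 = -117.30 mGal
Difference = -117.30 − (55.30) = -172.60 mGal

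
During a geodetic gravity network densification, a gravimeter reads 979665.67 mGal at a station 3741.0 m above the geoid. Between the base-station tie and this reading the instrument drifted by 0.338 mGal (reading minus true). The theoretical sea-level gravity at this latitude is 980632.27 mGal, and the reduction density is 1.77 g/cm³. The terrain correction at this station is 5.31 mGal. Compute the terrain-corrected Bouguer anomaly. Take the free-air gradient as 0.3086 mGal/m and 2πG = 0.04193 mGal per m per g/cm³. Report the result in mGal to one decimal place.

Drift-corrected reading = 979665.67 − (0.338) = 979665.332 mGal
Free-air correction = 0.3086 × 3741.0 = 1154.47 mGal
Free-air anomaly = 979665.332 − 980632.27 + (1154.47) = 187.532 mGal
Bouguer slab correction = 0.04193 × 1.77 × 3741.0 = 277.64 mGal
Simple Bouguer anomaly = 187.532 − (277.64) = -90.108 mGal
Complete Bouguer anomaly = -90.108 + 5.31 = -84.798 mGal

-84.8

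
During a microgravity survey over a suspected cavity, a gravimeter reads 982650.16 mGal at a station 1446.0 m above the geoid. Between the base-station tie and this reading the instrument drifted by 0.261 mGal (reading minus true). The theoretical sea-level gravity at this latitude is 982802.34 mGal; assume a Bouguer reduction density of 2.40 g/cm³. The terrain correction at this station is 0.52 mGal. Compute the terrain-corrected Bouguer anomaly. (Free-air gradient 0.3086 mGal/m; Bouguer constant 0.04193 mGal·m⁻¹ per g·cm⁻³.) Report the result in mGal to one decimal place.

Drift-corrected reading = 982650.16 − (0.261) = 982649.899 mGal
Free-air correction = 0.3086 × 1446.0 = 446.24 mGal
Free-air anomaly = 982649.899 − 982802.34 + (446.24) = 293.799 mGal
Bouguer slab correction = 0.04193 × 2.40 × 1446.0 = 145.51 mGal
Simple Bouguer anomaly = 293.799 − (145.51) = 148.289 mGal
Complete Bouguer anomaly = 148.289 + 0.52 = 148.809 mGal

148.8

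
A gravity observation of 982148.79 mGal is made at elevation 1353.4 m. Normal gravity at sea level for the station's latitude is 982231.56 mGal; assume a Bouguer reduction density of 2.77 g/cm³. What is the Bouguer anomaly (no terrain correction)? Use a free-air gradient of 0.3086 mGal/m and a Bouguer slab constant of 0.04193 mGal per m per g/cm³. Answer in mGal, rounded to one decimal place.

177.7

Free-air correction = 0.3086 × 1353.4 = 417.66 mGal
Free-air anomaly = 982148.79 − 982231.56 + (417.66) = 334.89 mGal
Bouguer slab correction = 0.04193 × 2.77 × 1353.4 = 157.19 mGal
Simple Bouguer anomaly = 334.89 − (157.19) = 177.70 mGal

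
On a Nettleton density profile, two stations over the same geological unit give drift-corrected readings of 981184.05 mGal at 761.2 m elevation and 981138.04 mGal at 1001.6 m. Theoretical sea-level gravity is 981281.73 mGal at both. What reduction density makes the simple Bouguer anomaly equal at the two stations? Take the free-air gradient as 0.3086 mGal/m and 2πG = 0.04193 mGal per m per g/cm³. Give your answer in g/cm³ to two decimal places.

2.80

Δg_obs = 981138.04 − 981184.05 = -46.01 mGal over Δh = 1001.6 − 761.2 = 240.4 m
Equal Bouguer anomalies ⇒ Δg_obs + (0.3086 − 0.04193ρ)·Δh = 0
0.3086 − 0.04193ρ = −Δg_obs/Δh = 0.19139
ρ = (0.3086 − 0.19139) / 0.04193 = 2.80 g/cm³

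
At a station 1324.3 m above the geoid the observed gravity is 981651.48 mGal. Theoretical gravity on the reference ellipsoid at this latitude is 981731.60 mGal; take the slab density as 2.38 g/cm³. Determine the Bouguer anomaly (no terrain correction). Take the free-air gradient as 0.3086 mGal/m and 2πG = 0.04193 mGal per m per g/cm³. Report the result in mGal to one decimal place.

196.4

Free-air correction = 0.3086 × 1324.3 = 408.68 mGal
Free-air anomaly = 981651.48 − 981731.60 + (408.68) = 328.56 mGal
Bouguer slab correction = 0.04193 × 2.38 × 1324.3 = 132.16 mGal
Simple Bouguer anomaly = 328.56 − (132.16) = 196.40 mGal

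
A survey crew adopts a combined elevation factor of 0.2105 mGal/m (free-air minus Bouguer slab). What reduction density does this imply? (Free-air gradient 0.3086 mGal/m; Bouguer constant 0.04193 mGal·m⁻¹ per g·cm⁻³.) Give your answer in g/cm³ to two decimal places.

0.2105 = 0.3086 − 0.04193 × ρ
ρ = (0.3086 − 0.2105) / 0.04193 = 2.34 g/cm³

2.34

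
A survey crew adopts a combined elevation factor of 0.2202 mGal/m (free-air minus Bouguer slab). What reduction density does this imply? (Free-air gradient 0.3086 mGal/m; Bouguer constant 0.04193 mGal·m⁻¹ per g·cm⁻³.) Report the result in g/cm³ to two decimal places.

2.11

0.2202 = 0.3086 − 0.04193 × ρ
ρ = (0.3086 − 0.2202) / 0.04193 = 2.11 g/cm³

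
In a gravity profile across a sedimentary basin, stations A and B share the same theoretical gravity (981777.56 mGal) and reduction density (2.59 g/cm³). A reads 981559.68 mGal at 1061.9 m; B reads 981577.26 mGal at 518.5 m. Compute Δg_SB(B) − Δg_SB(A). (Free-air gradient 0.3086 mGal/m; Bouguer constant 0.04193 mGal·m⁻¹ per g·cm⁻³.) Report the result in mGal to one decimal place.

-91.1

Δg_SB(A) = 981559.68 − 981777.56 + 0.3086×1061.9 − 0.04193×2.59×1061.9 = -5.50 mGal
Δg_SB(B) = 981577.26 − 981777.56 + 0.3086×518.5 − 0.04193×2.59×518.5 = -96.60 mGal
Difference = -96.60 − (-5.50) = -91.10 mGal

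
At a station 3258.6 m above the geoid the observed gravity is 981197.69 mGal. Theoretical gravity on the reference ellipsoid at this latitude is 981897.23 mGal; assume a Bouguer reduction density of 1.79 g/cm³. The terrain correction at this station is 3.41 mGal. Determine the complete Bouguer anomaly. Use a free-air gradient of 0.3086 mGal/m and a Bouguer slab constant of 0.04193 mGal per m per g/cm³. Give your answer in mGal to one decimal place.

64.9

Free-air correction = 0.3086 × 3258.6 = 1005.60 mGal
Free-air anomaly = 981197.69 − 981897.23 + (1005.60) = 306.06 mGal
Bouguer slab correction = 0.04193 × 1.79 × 3258.6 = 244.57 mGal
Simple Bouguer anomaly = 306.06 − (244.57) = 61.49 mGal
Complete Bouguer anomaly = 61.49 + 3.41 = 64.90 mGal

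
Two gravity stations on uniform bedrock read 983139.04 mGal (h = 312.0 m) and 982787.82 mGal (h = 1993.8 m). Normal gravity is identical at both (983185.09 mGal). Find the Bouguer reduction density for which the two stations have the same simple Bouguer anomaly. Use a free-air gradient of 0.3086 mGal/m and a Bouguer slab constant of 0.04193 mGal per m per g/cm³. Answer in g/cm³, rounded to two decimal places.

2.38

Δg_obs = 982787.82 − 983139.04 = -351.22 mGal over Δh = 1993.8 − 312.0 = 1681.8 m
Equal Bouguer anomalies ⇒ Δg_obs + (0.3086 − 0.04193ρ)·Δh = 0
0.3086 − 0.04193ρ = −Δg_obs/Δh = 0.20884
ρ = (0.3086 − 0.20884) / 0.04193 = 2.38 g/cm³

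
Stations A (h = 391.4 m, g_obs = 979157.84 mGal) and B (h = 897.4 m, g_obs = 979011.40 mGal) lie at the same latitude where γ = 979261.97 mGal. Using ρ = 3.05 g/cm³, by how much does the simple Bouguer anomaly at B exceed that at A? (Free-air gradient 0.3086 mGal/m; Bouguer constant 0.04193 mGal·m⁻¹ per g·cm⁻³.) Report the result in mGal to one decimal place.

Δg_SB(A) = 979157.84 − 979261.97 + 0.3086×391.4 − 0.04193×3.05×391.4 = -33.40 mGal
Δg_SB(B) = 979011.40 − 979261.97 + 0.3086×897.4 − 0.04193×3.05×897.4 = -88.40 mGal
Difference = -88.40 − (-33.40) = -55.00 mGal

-55.0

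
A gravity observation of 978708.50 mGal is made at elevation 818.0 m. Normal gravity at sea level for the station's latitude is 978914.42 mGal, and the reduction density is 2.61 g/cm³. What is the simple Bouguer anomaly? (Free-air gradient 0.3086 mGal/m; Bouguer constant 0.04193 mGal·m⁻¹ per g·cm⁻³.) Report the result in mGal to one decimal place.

-43.0

Free-air correction = 0.3086 × 818.0 = 252.43 mGal
Free-air anomaly = 978708.50 − 978914.42 + (252.43) = 46.51 mGal
Bouguer slab correction = 0.04193 × 2.61 × 818.0 = 89.52 mGal
Simple Bouguer anomaly = 46.51 − (89.52) = -43.01 mGal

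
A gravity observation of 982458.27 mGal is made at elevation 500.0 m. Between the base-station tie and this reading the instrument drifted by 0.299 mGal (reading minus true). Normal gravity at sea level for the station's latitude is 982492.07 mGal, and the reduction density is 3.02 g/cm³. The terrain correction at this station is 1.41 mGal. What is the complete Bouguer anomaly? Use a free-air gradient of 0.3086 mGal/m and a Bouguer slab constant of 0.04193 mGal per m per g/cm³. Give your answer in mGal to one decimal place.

58.3

Drift-corrected reading = 982458.27 − (0.299) = 982457.971 mGal
Free-air correction = 0.3086 × 500.0 = 154.30 mGal
Free-air anomaly = 982457.971 − 982492.07 + (154.30) = 120.201 mGal
Bouguer slab correction = 0.04193 × 3.02 × 500.0 = 63.31 mGal
Simple Bouguer anomaly = 120.201 − (63.31) = 56.891 mGal
Complete Bouguer anomaly = 56.891 + 1.41 = 58.301 mGal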